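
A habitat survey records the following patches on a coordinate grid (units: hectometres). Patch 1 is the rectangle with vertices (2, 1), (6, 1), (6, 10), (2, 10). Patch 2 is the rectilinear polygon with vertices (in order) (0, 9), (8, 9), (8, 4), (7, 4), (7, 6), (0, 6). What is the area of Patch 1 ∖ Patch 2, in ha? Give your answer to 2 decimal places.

|Patch 1| = 36, |Patch 1∩Patch 2| = 12.
|Patch 1 ∖ Patch 2| = |Patch 1| − |Patch 1∩Patch 2| = 36 − 12 = 24.00.

24.00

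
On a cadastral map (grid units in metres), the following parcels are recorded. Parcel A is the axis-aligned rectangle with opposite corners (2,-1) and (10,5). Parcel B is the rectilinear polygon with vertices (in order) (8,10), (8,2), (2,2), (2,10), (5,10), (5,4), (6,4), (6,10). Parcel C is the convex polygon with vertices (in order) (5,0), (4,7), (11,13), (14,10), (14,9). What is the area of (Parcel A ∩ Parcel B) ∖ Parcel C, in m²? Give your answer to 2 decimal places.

|Parcel A ∩ Parcel B| = 17.
|(Parcel A ∩ Parcel B) ∩ Parcel C| = 9.
|(Parcel A ∩ Parcel B) ∖ Parcel C| = 17 − 9 = 8.00.

8.00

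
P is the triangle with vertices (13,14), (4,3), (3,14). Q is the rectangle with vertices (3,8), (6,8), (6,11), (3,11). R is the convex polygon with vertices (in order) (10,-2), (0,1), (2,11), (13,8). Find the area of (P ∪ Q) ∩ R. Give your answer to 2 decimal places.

22.31

The region (P ∪ Q) ∩ R is the polygon with vertices (3.546,8), (3,8), (3,10.727), (8.986,9.095), (4,3).
By the shoelace formula its area is 22.31.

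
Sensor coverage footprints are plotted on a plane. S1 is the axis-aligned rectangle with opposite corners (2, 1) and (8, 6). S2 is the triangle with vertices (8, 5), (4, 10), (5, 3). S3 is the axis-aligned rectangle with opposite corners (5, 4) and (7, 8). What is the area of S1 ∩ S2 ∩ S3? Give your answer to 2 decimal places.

3.92

The intersection is the polygon with vertices (6.5,4), (5,4), (5,6), (7,6), (7,4.333).
By the shoelace formula its area is 3.92.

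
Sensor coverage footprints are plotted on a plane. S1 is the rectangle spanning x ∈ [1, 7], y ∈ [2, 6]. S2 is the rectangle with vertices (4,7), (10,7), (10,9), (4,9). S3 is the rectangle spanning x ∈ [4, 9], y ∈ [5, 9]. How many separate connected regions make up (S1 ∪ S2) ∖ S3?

(S1 ∪ S2) ∖ S3 splits into 2 disjoint pieces (area 21, area 2).

2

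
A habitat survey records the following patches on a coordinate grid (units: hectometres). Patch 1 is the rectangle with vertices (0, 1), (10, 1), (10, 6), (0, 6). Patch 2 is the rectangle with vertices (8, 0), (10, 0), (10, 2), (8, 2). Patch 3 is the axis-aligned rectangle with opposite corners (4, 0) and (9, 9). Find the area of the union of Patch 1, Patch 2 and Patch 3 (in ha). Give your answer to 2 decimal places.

By inclusion–exclusion:
Individual areas: |Patch 1| = 50, |Patch 2| = 4, |Patch 3| = 45.
|Patch 1∩Patch 2|: x∈[8,10], y∈[1,2] → 2·1 = 2.
|Patch 1∩Patch 3|: x∈[4,9], y∈[1,6] → 5·5 = 25.
|Patch 2∩Patch 3|: x∈[8,9], y∈[0,2] → 1·2 = 2.
|Patch 1∩Patch 2∩Patch 3| = 1.
|Patch 1 ∪ Patch 2 ∪ Patch 3| = 99 − 29 + 1 = 71.00.

71.00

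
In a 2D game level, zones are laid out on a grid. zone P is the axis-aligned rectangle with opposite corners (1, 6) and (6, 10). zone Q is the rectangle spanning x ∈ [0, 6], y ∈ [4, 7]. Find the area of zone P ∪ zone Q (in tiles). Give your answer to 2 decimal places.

By inclusion–exclusion:
Individual areas: |zone P| = 20, |zone Q| = 18.
|zone P∩zone Q|: x∈[1,6], y∈[6,7] → 5·1 = 5.
|zone P ∪ zone Q| = 38 − 5 = 33.00.

33.00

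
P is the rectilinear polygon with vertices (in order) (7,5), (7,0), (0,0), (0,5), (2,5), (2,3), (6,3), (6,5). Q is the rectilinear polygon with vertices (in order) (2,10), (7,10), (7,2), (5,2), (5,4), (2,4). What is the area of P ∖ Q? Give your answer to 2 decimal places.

|P| = 27, |P∩Q| = 4.
|P ∖ Q| = |P| − |P∩Q| = 27 − 4 = 23.00.

23.00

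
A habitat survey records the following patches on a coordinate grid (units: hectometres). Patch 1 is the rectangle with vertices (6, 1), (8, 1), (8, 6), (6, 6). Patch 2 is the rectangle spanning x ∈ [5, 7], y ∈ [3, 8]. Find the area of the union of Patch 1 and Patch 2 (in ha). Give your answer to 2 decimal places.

17.00

By inclusion–exclusion:
Individual areas: |Patch 1| = 10, |Patch 2| = 10.
|Patch 1∩Patch 2|: x∈[6,7], y∈[3,6] → 1·3 = 3.
|Patch 1 ∪ Patch 2| = 20 − 3 = 17.00.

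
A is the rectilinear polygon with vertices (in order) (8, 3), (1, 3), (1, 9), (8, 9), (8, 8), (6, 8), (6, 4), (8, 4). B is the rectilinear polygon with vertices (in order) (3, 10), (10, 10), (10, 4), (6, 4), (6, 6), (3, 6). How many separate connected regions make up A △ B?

1

A △ B is a single connected region.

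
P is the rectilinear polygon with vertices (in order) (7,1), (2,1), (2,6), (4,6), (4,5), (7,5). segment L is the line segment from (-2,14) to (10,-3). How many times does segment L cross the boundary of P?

The segment meets the boundary at (7,1.25), (4.353,5), (4,5.5), (3.647,6).

4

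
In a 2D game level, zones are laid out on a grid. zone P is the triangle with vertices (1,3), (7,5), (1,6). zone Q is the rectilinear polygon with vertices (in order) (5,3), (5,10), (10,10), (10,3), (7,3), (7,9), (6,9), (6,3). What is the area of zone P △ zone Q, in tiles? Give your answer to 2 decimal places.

|zone P| = 9, |zone Q| = 29, |zone P∩zone Q| = 0.75.
|zone P △ zone Q| = |zone P| + |zone Q| − 2·|zone P∩zone Q| = 9 + 29 − 1.5 = 36.50.

36.50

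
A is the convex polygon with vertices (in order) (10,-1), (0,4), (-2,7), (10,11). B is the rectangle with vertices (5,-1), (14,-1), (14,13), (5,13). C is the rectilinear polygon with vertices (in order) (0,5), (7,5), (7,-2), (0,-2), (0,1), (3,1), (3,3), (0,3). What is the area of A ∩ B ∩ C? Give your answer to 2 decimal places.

8.00

The intersection is the polygon with vertices (5,5), (7,5), (7,0.5), (5,1.5).
By the shoelace formula its area is 8.00.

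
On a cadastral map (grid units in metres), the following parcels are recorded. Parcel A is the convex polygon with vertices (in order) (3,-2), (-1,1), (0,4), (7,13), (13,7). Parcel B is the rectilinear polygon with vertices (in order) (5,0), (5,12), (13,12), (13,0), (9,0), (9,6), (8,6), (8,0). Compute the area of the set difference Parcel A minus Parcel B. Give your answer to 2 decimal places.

46.73

|Parcel A| = 99, |Parcel A∩Parcel B| = 52.2675.
|Parcel A ∖ Parcel B| = |Parcel A| − |Parcel A∩Parcel B| = 99 − 52.2675 = 46.73.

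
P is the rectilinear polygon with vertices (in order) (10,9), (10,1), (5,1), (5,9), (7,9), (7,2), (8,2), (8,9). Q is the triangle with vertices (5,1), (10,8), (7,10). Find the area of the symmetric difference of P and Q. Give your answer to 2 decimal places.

28.22

|P| = 33, |Q| = 15.5, |P∩Q| = 10.1389.
|P △ Q| = |P| + |Q| − 2·|P∩Q| = 33 + 15.5 − 20.2778 = 28.22.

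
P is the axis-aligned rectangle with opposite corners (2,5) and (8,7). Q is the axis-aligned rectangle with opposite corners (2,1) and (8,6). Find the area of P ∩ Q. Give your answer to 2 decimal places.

6.00

|P∩Q|: x∈[2,8], y∈[5,6] → 6·1 = 6.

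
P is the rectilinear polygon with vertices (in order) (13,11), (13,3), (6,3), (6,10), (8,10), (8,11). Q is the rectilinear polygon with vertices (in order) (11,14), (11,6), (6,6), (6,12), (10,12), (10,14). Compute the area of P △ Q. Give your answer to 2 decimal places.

|P| = 54, |Q| = 32, |P∩Q| = 23.
|P △ Q| = |P| + |Q| − 2·|P∩Q| = 54 + 32 − 46 = 40.00.

40.00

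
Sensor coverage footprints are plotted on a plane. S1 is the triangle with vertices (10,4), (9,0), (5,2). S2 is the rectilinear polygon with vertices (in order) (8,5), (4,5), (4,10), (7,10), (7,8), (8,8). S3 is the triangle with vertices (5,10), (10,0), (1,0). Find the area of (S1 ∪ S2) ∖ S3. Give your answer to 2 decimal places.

10.00

|S1 ∪ S2| = 27.
|(S1 ∪ S2) ∩ S3| = 17.
|(S1 ∪ S2) ∖ S3| = 27 − 17 = 10.00.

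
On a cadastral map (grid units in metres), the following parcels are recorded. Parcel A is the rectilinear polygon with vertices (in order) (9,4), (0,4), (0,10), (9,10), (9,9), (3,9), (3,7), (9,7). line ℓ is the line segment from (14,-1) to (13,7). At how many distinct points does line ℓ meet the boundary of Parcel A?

0

The segment lies entirely outside Parcel A and never meets its boundary.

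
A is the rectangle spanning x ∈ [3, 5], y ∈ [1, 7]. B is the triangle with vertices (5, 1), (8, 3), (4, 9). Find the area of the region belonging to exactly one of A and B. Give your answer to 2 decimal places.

20.50

|A| = 12, |B| = 13, |A∩B| = 2.25.
|A △ B| = |A| + |B| − 2·|A∩B| = 12 + 13 − 4.5 = 20.50.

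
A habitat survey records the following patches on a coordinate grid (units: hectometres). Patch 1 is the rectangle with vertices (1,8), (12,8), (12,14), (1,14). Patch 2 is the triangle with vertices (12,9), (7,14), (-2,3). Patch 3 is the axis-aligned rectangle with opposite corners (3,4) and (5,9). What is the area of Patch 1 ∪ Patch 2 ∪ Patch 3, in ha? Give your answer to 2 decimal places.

88.08

By inclusion–exclusion:
Individual areas: |Patch 1| = 66, |Patch 2| = 50, |Patch 3| = 10.
|Patch 1∩Patch 2| = 31.0606.
|Patch 1∩Patch 3|: x∈[3,5], y∈[8,9] → 2·1 = 2.
|Patch 2∩Patch 3| = 6.8571.
|Patch 1∩Patch 2∩Patch 3| = 2.
|Patch 1 ∪ Patch 2 ∪ Patch 3| = 126 − 39.9177 + 2 = 88.08.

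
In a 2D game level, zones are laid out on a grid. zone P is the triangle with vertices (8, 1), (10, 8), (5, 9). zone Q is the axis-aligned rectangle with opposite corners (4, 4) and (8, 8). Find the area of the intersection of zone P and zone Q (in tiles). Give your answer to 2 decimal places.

7.50

The intersection is the polygon with vertices (5.375,8), (8,8), (8,4), (6.875,4).
By the shoelace formula its area is 7.50.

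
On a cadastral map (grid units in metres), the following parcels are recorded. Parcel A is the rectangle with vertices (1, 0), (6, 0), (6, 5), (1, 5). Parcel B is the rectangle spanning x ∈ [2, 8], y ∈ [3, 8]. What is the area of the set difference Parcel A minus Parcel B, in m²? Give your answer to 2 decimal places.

17.00

|Parcel A∩Parcel B|: x∈[2,6], y∈[3,5] → 4·2 = 8.
|Parcel A| = 25.
|Parcel A ∖ Parcel B| = |Parcel A| − |Parcel A∩Parcel B| = 25 − 8 = 17.00.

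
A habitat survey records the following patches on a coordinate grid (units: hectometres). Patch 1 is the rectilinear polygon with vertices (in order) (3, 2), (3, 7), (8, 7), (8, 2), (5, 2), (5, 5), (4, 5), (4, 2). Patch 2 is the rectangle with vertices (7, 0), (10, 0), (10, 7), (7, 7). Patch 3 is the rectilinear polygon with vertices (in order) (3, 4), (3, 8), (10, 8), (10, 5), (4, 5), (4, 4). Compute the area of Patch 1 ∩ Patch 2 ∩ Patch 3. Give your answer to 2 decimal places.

2.00

The intersection is the polygon with vertices (8,5), (7,5), (7,7), (8,7).
By the shoelace formula its area is 2.00.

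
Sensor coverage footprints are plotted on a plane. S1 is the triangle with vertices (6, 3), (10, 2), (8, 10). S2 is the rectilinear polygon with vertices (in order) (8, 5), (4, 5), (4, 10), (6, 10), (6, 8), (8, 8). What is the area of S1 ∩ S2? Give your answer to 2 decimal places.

The intersection is the polygon with vertices (7.429,8), (8,8), (8,5), (6.571,5).
By the shoelace formula its area is 3.00.

3.00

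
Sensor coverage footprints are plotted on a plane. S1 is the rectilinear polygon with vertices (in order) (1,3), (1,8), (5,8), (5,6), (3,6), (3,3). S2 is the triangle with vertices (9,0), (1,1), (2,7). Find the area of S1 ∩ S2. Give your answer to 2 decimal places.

The intersection is the polygon with vertices (3,3), (1.333,3), (2,7), (3,6).
By the shoelace formula its area is 4.83.

4.83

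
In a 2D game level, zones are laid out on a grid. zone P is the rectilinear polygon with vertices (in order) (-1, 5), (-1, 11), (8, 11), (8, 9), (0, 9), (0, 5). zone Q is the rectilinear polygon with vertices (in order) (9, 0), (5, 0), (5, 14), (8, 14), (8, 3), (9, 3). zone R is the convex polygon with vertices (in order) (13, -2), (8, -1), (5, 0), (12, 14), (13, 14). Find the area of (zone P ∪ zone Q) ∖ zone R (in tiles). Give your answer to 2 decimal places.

|zone P ∪ zone Q| = 61.
|(zone P ∪ zone Q) ∩ zone R| = 12.
|(zone P ∪ zone Q) ∖ zone R| = 61 − 12 = 49.00.

49.00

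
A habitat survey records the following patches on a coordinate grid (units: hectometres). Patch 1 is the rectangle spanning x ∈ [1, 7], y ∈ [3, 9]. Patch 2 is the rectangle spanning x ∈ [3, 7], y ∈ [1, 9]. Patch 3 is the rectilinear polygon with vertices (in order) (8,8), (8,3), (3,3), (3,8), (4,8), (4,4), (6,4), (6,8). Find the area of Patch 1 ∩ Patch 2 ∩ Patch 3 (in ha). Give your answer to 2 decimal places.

12.00

The intersection is the polygon with vertices (3,3), (3,8), (4,8), (4,4), (6,4), (6,8), (7,8), (7,3).
By the shoelace formula its area is 12.00.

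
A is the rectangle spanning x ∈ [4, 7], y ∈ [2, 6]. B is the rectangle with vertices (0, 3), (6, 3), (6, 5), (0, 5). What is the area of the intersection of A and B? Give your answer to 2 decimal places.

|A∩B|: x∈[4,6], y∈[3,5] → 2·2 = 4.

4.00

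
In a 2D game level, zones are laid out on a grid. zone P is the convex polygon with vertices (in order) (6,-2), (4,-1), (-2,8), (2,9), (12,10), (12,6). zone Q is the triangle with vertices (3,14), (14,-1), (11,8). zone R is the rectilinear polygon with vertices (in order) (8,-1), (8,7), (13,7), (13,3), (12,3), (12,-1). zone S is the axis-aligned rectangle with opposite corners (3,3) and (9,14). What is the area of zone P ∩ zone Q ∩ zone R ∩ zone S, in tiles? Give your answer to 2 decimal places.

The intersection is the polygon with vertices (8.133,7), (9,7), (9,5.818).
By the shoelace formula its area is 0.51.

0.51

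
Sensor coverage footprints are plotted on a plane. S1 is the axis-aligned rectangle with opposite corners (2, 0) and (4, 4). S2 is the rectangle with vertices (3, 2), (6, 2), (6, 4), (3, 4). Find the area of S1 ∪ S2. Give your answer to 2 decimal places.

By inclusion–exclusion:
Individual areas: |S1| = 8, |S2| = 6.
|S1∩S2|: x∈[3,4], y∈[2,4] → 1·2 = 2.
|S1 ∪ S2| = 14 − 2 = 12.00.

12.00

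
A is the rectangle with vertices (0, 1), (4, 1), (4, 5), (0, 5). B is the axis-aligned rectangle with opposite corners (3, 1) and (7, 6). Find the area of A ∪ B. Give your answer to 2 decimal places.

By inclusion–exclusion:
Individual areas: |A| = 16, |B| = 20.
|A∩B|: x∈[3,4], y∈[1,5] → 1·4 = 4.
|A ∪ B| = 36 − 4 = 32.00.

32.00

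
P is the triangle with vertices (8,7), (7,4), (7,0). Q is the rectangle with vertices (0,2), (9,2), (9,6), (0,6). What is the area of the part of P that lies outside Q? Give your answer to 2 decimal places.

|P| = 2, |P∩Q| = 1.619.
|P ∖ Q| = |P| − |P∩Q| = 2 − 1.619 = 0.38.

0.38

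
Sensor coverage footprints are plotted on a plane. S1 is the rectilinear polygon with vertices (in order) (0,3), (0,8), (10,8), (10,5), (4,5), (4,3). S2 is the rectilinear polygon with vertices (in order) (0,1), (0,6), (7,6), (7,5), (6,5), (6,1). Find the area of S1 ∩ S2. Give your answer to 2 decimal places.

15.00

The intersection is the polygon with vertices (0,6), (7,6), (7,5), (6,5), (4,5), (4,3), (0,3).
By the shoelace formula its area is 15.00.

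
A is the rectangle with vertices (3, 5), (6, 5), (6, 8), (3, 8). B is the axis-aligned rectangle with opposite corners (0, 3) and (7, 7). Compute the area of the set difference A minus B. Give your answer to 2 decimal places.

3.00

|A∩B|: x∈[3,6], y∈[5,7] → 3·2 = 6.
|A| = 9.
|A ∖ B| = |A| − |A∩B| = 9 − 6 = 3.00.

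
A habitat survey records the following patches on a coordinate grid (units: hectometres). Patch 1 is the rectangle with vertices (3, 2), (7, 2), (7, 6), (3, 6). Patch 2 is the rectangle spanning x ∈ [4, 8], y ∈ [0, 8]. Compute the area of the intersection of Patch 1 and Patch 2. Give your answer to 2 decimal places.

12.00

|Patch 1∩Patch 2|: x∈[4,7], y∈[2,6] → 3·4 = 12.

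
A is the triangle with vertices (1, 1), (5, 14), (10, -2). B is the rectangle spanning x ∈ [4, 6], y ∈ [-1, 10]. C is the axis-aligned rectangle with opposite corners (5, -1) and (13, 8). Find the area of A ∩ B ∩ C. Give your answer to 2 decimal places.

8.50

The intersection is the polygon with vertices (6,-0.667), (5,-0.333), (5,8), (6,8).
By the shoelace formula its area is 8.50.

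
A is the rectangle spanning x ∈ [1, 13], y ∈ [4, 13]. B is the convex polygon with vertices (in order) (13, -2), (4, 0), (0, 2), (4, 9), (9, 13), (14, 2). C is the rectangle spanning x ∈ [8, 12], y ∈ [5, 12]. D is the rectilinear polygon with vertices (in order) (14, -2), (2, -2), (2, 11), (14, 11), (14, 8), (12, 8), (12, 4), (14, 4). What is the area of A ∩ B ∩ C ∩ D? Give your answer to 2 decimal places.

The intersection is the polygon with vertices (12,5), (8,5), (8,11), (9.909,11), (12,6.4).
By the shoelace formula its area is 19.19.

19.19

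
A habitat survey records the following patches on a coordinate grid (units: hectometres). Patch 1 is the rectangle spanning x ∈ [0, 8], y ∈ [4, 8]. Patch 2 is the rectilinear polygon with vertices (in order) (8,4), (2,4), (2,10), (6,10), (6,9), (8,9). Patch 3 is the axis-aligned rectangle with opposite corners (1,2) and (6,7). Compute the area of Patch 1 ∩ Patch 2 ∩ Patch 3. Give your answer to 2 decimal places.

12.00

The intersection is the polygon with vertices (2,4), (2,7), (6,7), (6,4).
By the shoelace formula its area is 12.00.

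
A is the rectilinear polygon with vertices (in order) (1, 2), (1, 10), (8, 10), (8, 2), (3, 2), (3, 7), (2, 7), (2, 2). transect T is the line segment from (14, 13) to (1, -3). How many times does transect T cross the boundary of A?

The segment meets the boundary at (5.062,2), (8,5.615).

2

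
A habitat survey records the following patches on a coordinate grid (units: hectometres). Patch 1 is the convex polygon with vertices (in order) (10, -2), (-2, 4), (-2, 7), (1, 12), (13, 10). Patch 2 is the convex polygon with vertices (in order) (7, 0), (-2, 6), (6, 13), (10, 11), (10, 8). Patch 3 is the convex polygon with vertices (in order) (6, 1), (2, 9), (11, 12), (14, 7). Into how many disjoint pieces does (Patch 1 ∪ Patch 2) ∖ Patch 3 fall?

(Patch 1 ∪ Patch 2) ∖ Patch 3 splits into 2 disjoint pieces (area 77.1685, area 0.4357).

2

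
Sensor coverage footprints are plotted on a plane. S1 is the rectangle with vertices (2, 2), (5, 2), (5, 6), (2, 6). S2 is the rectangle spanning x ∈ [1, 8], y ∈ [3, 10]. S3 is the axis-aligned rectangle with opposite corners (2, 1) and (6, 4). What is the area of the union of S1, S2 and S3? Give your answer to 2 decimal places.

57.00

By inclusion–exclusion:
Individual areas: |S1| = 12, |S2| = 49, |S3| = 12.
|S1∩S2|: x∈[2,5], y∈[3,6] → 3·3 = 9.
|S1∩S3|: x∈[2,5], y∈[2,4] → 3·2 = 6.
|S2∩S3|: x∈[2,6], y∈[3,4] → 4·1 = 4.
|S1∩S2∩S3| = 3.
|S1 ∪ S2 ∪ S3| = 73 − 19 + 3 = 57.00.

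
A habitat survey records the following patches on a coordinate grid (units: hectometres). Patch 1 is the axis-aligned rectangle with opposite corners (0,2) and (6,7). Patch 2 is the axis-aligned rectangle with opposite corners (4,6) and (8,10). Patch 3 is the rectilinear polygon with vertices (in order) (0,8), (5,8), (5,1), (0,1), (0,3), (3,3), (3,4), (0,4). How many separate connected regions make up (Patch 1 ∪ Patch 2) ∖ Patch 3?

2

(Patch 1 ∪ Patch 2) ∖ Patch 3 splits into 2 disjoint pieces (area 18, area 3).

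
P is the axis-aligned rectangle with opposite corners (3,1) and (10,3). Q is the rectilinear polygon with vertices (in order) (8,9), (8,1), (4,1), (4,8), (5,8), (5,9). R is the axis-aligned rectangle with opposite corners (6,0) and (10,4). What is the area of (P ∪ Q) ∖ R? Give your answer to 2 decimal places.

27.00

|P ∪ Q| = 37.
|(P ∪ Q) ∩ R| = 10.
|(P ∪ Q) ∖ R| = 37 − 10 = 27.00.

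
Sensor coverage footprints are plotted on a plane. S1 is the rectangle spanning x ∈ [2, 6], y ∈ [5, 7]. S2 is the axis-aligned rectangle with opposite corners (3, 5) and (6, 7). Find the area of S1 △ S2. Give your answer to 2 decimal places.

|S1∩S2|: x∈[3,6], y∈[5,7] → 3·2 = 6.
|S1 △ S2| = |S1| + |S2| − 2·|S1∩S2| = 8 + 6 − 12 = 2.00.

2.00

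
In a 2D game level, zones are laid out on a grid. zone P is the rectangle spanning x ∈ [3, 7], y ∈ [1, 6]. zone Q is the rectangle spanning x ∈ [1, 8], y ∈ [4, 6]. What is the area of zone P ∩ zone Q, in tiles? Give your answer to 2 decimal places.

|zone P∩zone Q|: x∈[3,7], y∈[4,6] → 4·2 = 8.

8.00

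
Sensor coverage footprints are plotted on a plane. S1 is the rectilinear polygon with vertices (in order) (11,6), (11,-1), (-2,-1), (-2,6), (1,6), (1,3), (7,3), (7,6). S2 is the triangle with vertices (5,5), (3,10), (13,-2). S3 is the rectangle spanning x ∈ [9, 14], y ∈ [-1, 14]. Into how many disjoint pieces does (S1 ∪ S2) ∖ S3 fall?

2

(S1 ∪ S2) ∖ S3 splits into 2 disjoint pieces (area 0.1548, area 66.15).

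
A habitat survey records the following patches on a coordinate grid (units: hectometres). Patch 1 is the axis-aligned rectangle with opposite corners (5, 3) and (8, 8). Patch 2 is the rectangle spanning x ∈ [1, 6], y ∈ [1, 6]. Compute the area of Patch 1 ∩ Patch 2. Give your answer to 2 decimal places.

|Patch 1∩Patch 2|: x∈[5,6], y∈[3,6] → 1·3 = 3.

3.00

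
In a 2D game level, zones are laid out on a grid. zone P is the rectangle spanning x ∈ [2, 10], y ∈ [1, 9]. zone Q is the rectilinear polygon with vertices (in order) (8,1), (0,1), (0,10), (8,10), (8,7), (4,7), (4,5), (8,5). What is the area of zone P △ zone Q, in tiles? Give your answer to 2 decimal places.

|zone P| = 64, |zone Q| = 64, |zone P∩zone Q| = 40.
|zone P △ zone Q| = |zone P| + |zone Q| − 2·|zone P∩zone Q| = 64 + 64 − 80 = 48.00.

48.00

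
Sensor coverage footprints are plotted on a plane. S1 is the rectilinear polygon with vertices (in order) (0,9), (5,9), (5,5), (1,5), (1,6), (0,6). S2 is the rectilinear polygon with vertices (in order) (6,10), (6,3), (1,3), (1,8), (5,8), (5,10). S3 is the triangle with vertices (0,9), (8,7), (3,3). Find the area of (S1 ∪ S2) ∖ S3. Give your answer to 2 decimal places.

|S1 ∪ S2| = 34.
|(S1 ∪ S2) ∩ S3| = 18.9.
|(S1 ∪ S2) ∖ S3| = 34 − 18.9 = 15.10.

15.10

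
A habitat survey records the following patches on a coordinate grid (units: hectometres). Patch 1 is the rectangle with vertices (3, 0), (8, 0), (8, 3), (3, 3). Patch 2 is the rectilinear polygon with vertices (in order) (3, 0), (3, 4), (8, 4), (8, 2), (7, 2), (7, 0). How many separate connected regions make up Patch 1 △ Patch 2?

Patch 1 △ Patch 2 splits into 2 disjoint pieces (area 2, area 5).

2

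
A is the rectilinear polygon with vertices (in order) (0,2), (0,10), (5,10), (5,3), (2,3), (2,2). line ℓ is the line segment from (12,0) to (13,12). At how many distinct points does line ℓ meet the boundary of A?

0

The segment lies entirely outside A and never meets its boundary.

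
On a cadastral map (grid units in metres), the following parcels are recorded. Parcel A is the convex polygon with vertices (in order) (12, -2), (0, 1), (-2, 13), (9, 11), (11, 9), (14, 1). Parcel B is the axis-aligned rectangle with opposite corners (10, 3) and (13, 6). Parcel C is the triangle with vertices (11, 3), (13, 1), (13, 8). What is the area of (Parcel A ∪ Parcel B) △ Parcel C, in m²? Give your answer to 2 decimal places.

155.62

|Parcel A ∪ Parcel B| = 161.0208.
|(Parcel A ∪ Parcel B) ∩ Parcel C| = 6.2.
|(Parcel A ∪ Parcel B) △ Parcel C| = 161.0208 + 7 − 12.4 = 155.62.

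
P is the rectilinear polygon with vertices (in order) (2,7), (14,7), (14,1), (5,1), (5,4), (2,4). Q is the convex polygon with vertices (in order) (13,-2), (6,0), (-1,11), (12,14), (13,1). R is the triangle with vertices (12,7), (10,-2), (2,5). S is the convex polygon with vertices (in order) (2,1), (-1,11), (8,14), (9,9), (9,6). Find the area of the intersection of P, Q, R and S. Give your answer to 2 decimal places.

8.42

The intersection is the polygon with vertices (5,4), (3.454,4), (2.726,5.145), (9,6.4), (9,6), (5,3.143).
By the shoelace formula its area is 8.42.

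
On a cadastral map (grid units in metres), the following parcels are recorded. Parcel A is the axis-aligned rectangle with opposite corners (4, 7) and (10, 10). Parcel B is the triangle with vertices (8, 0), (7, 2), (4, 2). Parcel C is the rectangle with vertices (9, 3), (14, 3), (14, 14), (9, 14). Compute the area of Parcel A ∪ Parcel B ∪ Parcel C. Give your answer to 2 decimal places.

By inclusion–exclusion:
Individual areas: |Parcel A| = 18, |Parcel B| = 3, |Parcel C| = 55.
|Parcel A∩Parcel B| = 0.
|Parcel A∩Parcel C|: x∈[9,10], y∈[7,10] → 1·3 = 3.
|Parcel B∩Parcel C| = 0.
|Parcel A∩Parcel B∩Parcel C| = 0.
|Parcel A ∪ Parcel B ∪ Parcel C| = 76 − 3 + 0 = 73.00.

73.00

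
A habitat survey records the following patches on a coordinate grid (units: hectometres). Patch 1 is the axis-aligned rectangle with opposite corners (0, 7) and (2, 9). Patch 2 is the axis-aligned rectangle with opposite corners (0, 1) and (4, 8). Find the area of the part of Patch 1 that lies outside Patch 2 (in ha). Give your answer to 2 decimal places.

2.00

|Patch 1∩Patch 2|: x∈[0,2], y∈[7,8] → 2·1 = 2.
|Patch 1| = 4.
|Patch 1 ∖ Patch 2| = |Patch 1| − |Patch 1∩Patch 2| = 4 − 2 = 2.00.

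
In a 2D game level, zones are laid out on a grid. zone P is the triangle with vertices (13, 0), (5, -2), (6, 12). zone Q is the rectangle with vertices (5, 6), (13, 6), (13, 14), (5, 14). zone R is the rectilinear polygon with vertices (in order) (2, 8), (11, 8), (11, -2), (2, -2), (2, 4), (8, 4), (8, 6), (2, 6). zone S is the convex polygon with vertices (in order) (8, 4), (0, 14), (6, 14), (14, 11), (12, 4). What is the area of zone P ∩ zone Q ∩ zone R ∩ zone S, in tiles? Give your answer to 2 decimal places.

6.15

The intersection is the polygon with vertices (8,6), (6.4,6), (5.639,6.951), (5.714,8), (8.333,8), (9.5,6).
By the shoelace formula its area is 6.15.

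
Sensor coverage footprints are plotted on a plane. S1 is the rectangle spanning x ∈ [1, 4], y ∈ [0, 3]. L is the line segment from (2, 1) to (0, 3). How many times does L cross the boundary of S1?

1

The segment meets the boundary at (1,2).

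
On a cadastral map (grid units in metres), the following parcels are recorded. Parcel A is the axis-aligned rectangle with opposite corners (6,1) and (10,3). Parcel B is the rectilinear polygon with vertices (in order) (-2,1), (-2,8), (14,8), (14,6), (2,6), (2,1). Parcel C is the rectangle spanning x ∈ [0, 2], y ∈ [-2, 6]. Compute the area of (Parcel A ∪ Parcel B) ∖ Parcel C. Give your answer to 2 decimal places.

|Parcel A ∪ Parcel B| = 60.
|(Parcel A ∪ Parcel B) ∩ Parcel C| = 10.
|(Parcel A ∪ Parcel B) ∖ Parcel C| = 60 − 10 = 50.00.

50.00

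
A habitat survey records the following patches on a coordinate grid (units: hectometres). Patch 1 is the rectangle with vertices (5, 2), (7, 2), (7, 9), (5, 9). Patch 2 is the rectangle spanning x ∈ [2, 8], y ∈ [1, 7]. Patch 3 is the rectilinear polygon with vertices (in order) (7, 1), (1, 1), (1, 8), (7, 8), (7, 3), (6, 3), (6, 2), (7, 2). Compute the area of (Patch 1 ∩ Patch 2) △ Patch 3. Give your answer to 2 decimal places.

|Patch 1 ∩ Patch 2| = 10.
|(Patch 1 ∩ Patch 2) ∩ Patch 3| = 9.
|(Patch 1 ∩ Patch 2) △ Patch 3| = 10 + 41 − 18 = 33.00.

33.00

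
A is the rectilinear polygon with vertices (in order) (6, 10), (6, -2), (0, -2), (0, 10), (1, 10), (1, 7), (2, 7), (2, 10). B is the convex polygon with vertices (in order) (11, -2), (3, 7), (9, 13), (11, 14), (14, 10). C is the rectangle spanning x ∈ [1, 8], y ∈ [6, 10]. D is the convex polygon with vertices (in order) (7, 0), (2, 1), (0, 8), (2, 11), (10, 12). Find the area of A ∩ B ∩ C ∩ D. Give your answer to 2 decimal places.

7.06

The intersection is the polygon with vertices (6,10), (6,6), (3.889,6), (3,7).
By the shoelace formula its area is 7.06.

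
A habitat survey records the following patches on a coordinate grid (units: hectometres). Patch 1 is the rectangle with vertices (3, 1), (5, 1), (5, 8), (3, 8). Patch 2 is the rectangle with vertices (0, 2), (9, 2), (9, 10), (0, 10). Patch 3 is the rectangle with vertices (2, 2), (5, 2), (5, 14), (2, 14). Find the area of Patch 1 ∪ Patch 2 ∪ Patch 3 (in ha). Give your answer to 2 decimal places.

By inclusion–exclusion:
Individual areas: |Patch 1| = 14, |Patch 2| = 72, |Patch 3| = 36.
|Patch 1∩Patch 2|: x∈[3,5], y∈[2,8] → 2·6 = 12.
|Patch 1∩Patch 3|: x∈[3,5], y∈[2,8] → 2·6 = 12.
|Patch 2∩Patch 3|: x∈[2,5], y∈[2,10] → 3·8 = 24.
|Patch 1∩Patch 2∩Patch 3| = 12.
|Patch 1 ∪ Patch 2 ∪ Patch 3| = 122 − 48 + 12 = 86.00.

86.00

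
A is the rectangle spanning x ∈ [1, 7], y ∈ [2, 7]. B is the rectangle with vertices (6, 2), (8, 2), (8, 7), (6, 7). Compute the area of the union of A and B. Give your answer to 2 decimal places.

By inclusion–exclusion:
Individual areas: |A| = 30, |B| = 10.
|A∩B|: x∈[6,7], y∈[2,7] → 1·5 = 5.
|A ∪ B| = 40 − 5 = 35.00.

35.00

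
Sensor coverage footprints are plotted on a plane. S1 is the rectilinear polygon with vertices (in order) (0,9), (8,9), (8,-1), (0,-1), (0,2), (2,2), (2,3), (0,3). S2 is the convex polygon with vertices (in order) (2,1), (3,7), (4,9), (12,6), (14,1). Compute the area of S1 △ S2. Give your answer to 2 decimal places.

67.00

|S1| = 78, |S2| = 67, |S1∩S2| = 39.
|S1 △ S2| = |S1| + |S2| − 2·|S1∩S2| = 78 + 67 − 78 = 67.00.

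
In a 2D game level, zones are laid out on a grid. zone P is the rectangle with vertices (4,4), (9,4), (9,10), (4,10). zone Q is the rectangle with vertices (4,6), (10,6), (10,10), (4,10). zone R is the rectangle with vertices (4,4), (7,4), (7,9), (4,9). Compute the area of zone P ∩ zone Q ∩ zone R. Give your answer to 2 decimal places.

The intersection is the polygon with vertices (4,6), (4,9), (7,9), (7,6).
By the shoelace formula its area is 9.00.

9.00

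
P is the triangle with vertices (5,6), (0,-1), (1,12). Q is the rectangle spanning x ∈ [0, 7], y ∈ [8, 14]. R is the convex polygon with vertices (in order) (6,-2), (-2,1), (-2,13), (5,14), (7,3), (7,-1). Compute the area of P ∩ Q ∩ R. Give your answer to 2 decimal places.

The intersection is the polygon with vertices (3.667,8), (0.692,8), (1,12).
By the shoelace formula its area is 5.95.

5.95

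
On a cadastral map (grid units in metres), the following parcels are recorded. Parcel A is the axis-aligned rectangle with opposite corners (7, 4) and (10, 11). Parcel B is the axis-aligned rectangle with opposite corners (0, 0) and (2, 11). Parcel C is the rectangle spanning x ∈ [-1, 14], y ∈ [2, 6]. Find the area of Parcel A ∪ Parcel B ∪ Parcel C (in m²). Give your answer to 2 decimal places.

By inclusion–exclusion:
Individual areas: |Parcel A| = 21, |Parcel B| = 22, |Parcel C| = 60.
|Parcel A∩Parcel B| = 0 (no overlap).
|Parcel A∩Parcel C|: x∈[7,10], y∈[4,6] → 3·2 = 6.
|Parcel B∩Parcel C|: x∈[0,2], y∈[2,6] → 2·4 = 8.
|Parcel A∩Parcel B∩Parcel C| = 0.
|Parcel A ∪ Parcel B ∪ Parcel C| = 103 − 14 + 0 = 89.00.

89.00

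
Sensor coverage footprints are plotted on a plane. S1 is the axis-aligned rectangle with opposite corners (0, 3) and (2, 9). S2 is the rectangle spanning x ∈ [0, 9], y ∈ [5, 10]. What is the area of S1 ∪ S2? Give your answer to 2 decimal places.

49.00

By inclusion–exclusion:
Individual areas: |S1| = 12, |S2| = 45.
|S1∩S2|: x∈[0,2], y∈[5,9] → 2·4 = 8.
|S1 ∪ S2| = 57 − 8 = 49.00.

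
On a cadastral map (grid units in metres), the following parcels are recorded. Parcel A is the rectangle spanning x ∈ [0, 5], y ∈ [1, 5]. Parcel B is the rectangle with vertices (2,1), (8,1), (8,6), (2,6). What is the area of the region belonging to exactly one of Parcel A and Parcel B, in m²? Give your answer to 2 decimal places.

|Parcel A∩Parcel B|: x∈[2,5], y∈[1,5] → 3·4 = 12.
|Parcel A △ Parcel B| = |Parcel A| + |Parcel B| − 2·|Parcel A∩Parcel B| = 20 + 30 − 24 = 26.00.

26.00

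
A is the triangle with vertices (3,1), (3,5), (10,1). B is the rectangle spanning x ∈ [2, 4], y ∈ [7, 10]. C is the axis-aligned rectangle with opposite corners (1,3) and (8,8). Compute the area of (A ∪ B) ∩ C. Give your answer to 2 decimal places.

|A ∪ B| = 20.
|(A ∪ B) ∩ C| = 5.50.

5.50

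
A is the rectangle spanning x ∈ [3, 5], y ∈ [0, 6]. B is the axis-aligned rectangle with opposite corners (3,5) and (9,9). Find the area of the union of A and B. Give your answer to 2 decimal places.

34.00

By inclusion–exclusion:
Individual areas: |A| = 12, |B| = 24.
|A∩B|: x∈[3,5], y∈[5,6] → 2·1 = 2.
|A ∪ B| = 36 − 2 = 34.00.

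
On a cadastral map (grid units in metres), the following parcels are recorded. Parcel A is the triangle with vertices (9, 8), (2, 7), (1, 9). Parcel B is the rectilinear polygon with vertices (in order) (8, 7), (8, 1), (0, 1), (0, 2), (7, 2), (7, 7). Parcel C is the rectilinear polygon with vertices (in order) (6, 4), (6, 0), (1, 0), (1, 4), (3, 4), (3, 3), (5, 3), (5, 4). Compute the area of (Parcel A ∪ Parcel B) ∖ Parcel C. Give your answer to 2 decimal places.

15.50

|Parcel A ∪ Parcel B| = 20.5.
|(Parcel A ∪ Parcel B) ∩ Parcel C| = 5.
|(Parcel A ∪ Parcel B) ∖ Parcel C| = 20.5 − 5 = 15.50.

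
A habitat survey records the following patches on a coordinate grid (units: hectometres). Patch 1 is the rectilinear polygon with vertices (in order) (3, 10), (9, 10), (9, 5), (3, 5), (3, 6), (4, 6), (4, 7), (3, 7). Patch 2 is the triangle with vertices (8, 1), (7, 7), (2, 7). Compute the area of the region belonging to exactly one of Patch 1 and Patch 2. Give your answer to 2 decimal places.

|Patch 1| = 29, |Patch 2| = 15, |Patch 1∩Patch 2| = 6.8333.
|Patch 1 △ Patch 2| = |Patch 1| + |Patch 2| − 2·|Patch 1∩Patch 2| = 29 + 15 − 13.6667 = 30.33.

30.33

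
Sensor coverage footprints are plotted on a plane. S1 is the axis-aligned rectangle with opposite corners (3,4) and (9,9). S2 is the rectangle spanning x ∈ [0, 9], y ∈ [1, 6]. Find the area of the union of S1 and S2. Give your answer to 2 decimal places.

63.00

By inclusion–exclusion:
Individual areas: |S1| = 30, |S2| = 45.
|S1∩S2|: x∈[3,9], y∈[4,6] → 6·2 = 12.
|S1 ∪ S2| = 75 − 12 = 63.00.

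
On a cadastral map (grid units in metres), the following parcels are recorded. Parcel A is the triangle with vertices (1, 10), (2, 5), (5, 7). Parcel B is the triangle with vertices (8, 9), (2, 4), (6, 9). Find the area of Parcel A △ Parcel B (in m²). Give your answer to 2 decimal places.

12.82

|Parcel A| = 8.5, |Parcel B| = 5, |Parcel A∩Parcel B| = 0.3415.
|Parcel A △ Parcel B| = |Parcel A| + |Parcel B| − 2·|Parcel A∩Parcel B| = 8.5 + 5 − 0.683 = 12.82.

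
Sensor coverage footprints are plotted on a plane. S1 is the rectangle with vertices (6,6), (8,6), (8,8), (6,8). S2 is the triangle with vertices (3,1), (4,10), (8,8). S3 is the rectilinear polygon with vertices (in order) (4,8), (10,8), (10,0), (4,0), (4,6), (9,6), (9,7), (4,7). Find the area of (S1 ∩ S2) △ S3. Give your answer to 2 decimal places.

|S1 ∩ S2| = 2.5714.
|(S1 ∩ S2) ∩ S3| = 1.6429.
|(S1 ∩ S2) △ S3| = 2.5714 + 43 − 3.2857 = 42.29.

42.29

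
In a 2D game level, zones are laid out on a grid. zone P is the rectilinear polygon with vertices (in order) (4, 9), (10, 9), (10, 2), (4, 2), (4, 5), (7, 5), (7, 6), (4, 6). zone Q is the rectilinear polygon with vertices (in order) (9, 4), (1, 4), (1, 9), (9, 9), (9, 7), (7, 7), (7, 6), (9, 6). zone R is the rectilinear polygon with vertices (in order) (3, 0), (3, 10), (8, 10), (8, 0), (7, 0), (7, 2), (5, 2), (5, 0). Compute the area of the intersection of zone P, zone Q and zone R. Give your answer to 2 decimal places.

16.00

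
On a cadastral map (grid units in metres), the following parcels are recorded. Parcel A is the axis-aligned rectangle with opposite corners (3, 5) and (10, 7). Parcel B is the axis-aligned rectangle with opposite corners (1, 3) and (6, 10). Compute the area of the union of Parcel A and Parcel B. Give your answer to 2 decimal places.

43.00

By inclusion–exclusion:
Individual areas: |Parcel A| = 14, |Parcel B| = 35.
|Parcel A∩Parcel B|: x∈[3,6], y∈[5,7] → 3·2 = 6.
|Parcel A ∪ Parcel B| = 49 − 6 = 43.00.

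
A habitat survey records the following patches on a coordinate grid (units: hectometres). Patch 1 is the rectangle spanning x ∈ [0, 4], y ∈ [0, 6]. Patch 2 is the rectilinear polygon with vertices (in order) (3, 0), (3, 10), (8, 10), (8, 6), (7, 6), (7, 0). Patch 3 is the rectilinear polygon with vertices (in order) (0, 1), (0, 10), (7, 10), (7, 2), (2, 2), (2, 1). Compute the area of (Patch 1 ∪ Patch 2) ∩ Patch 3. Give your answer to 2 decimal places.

46.00

|Patch 1 ∪ Patch 2| = 62.
|(Patch 1 ∪ Patch 2) ∩ Patch 3| = 46.00.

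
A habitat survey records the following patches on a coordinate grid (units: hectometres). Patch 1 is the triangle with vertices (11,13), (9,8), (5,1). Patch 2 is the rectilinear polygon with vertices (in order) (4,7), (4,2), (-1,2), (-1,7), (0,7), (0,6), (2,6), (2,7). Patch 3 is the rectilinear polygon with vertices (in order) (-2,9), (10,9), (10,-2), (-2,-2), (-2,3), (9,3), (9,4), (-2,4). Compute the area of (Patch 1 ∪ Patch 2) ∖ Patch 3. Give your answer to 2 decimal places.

|Patch 1 ∪ Patch 2| = 26.
|(Patch 1 ∪ Patch 2) ∩ Patch 3| = 20.0214.
|(Patch 1 ∪ Patch 2) ∖ Patch 3| = 26 − 20.0214 = 5.98.

5.98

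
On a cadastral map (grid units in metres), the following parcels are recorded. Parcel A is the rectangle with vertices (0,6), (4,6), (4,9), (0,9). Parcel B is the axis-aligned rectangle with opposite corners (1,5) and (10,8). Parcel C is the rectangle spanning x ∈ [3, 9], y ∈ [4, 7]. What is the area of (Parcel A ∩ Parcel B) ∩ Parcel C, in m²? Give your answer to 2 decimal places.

1.00

The region (Parcel A ∩ Parcel B) ∩ Parcel C is the polygon with vertices (3,6), (3,7), (4,7), (4,6).
By the shoelace formula its area is 1.00.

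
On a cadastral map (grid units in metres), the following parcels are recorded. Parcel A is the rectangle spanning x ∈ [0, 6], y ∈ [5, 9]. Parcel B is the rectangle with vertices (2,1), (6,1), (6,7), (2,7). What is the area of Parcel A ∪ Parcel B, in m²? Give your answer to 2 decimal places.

40.00

By inclusion–exclusion:
Individual areas: |Parcel A| = 24, |Parcel B| = 24.
|Parcel A∩Parcel B|: x∈[2,6], y∈[5,7] → 4·2 = 8.
|Parcel A ∪ Parcel B| = 48 − 8 = 40.00.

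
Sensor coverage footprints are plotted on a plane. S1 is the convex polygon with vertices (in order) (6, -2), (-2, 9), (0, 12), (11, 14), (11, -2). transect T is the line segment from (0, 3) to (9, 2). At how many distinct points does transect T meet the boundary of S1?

The segment meets the boundary at (2.571,2.714).

1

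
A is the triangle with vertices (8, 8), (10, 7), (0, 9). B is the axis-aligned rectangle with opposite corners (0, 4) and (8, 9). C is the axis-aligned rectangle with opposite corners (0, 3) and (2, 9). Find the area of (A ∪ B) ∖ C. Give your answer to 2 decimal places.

|A ∪ B| = 40.6.
|(A ∪ B) ∩ C| = 10.
|(A ∪ B) ∖ C| = 40.6 − 10 = 30.60.

30.60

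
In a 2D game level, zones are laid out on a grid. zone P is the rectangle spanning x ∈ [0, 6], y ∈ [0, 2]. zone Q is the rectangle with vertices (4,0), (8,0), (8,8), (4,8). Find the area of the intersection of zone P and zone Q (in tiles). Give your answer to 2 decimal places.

4.00

|zone P∩zone Q|: x∈[4,6], y∈[0,2] → 2·2 = 4.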